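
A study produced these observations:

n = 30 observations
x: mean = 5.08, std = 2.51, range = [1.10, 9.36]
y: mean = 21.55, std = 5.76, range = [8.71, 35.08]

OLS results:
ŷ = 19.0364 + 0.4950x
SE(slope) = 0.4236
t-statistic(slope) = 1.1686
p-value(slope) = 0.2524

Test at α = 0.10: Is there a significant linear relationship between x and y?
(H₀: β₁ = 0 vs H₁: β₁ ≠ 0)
Since p-value = 0.2524 ≥ α = 0.10, fail to reject H₀ — the slope is not significantly different from 0.

Hypothesis test for the slope coefficient:

H₀: β₁ = 0 (no linear relationship)
H₁: β₁ ≠ 0 (linear relationship exists)

Test statistic: t = β̂₁ / SE(β̂₁) = 0.4950 / 0.4236 = 1.1686

p = 0.2524: how often a slope estimate this far from 0 (in SE units) would arise by chance if β₁ were truly 0.

Decision rule: reject H₀ if p-value < α.
p-value = 0.2524 ≥ α = 0.10 → fail to reject H₀.

There is not sufficient evidence at the 10% significance level to conclude that a linear relationship exists between x and y.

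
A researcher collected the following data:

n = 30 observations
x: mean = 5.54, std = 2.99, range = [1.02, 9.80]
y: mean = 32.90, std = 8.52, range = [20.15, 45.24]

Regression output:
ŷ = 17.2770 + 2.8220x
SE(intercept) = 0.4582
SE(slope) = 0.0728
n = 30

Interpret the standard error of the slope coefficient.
The slope 2.8220 is pinned down to within about ±0.0728 (one SE) by these data — relative uncertainty 2.6%, i.e. precise.

SE(β̂₁) = 0.0728 says: if we drew many samples of n = 30 from the same population and refit each time, the fitted slopes would scatter with a standard deviation of roughly 0.0728 around the true β₁.

Relative precision:
- SE / |β̂₁| = 0.0728 / 2.8220 = 2.6%
- Rule of thumb (under 20%: precise; 20% to under 50%: moderately precise; 50% or more: imprecise) → precise

Link to the t-test: t = β̂₁ / SE(β̂₁) = 2.8220 / 0.0728 = 38.7637, the statistic for H₀: β₁ = 0.

What drives SE(β̂₁): larger n (here n = 30) → smaller SE; wider spread of x values → smaller SE; more residual scatter → larger SE.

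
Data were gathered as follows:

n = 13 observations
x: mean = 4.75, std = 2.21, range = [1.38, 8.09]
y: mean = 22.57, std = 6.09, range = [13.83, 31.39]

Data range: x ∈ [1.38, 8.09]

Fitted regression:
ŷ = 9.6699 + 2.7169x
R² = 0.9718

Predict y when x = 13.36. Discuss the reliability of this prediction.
The equation gives ŷ = 45.9677; however x = 13.36 is 5.27 units above the observed range, so this extrapolated value should not be trusted.

Prediction calculation:
ŷ = 9.6699 + 2.7169 × 13.36
ŷ = 45.9677

Reliability:
- Data range: x ∈ [1.38, 8.09]
- Prediction point: x = 13.36 is 5.27 units above the observed range → this is EXTRAPOLATION, not interpolation

Why that matters here:
- Real relationships often flatten, saturate, or turn nonlinear at extremes
- The linear relationship may not hold outside the observed range
- The standard error of prediction grows with (x − x̄)², and x = 13.36 is far from x̄ = 4.75

Report the number if required, but flag clearly that it is an extrapolation.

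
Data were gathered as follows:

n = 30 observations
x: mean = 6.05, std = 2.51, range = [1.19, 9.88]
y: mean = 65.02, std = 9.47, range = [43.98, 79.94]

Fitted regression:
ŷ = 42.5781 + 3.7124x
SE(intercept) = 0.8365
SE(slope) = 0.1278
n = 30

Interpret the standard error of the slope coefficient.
SE(slope) = 0.1278 measures the uncertainty in the estimated slope. The coefficient is estimated precisely (SE/|β̂₁| = 3.4%).

What SE measures:
- The standard error quantifies the sampling variability of the coefficient estimate
- It is the estimated standard deviation of β̂₁ across hypothetical repeated samples of the same size
- Smaller SE → more precise estimate

Relative precision:
- SE / |β̂₁| = 0.1278 / 3.7124 = 3.4%
- Rule of thumb (under 20%: precise; 20% to under 50%: moderately precise; 50% or more: imprecise) → precise

Link to interval estimation: a confidence interval for β₁ is β̂₁ ± t* × 0.1278, so SE sets the half-width per unit of t*.

What drives SE(β̂₁): wider spread of x values → smaller SE; more residual scatter → larger SE; larger n (here n = 30) → smaller SE.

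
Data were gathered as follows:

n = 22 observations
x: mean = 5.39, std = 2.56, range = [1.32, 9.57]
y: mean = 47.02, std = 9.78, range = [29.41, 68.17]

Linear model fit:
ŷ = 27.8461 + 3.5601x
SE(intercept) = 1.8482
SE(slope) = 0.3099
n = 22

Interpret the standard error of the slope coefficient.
SE(β̂₁) = 0.3099 is the estimated standard deviation of the slope estimate across repeated samples; relative to β̂₁ = 3.5601 that is 8.7%, a precise estimate.

SE(β̂₁) = 0.3099 says: if we drew many samples of n = 22 from the same population and refit each time, the fitted slopes would scatter with a standard deviation of roughly 0.3099 around the true β₁.

Relative precision:
- SE / |β̂₁| = 0.3099 / 3.5601 = 8.7%
- Rule of thumb (under 20%: precise; 20% to under 50%: moderately precise; 50% or more: imprecise) → precise

Link to the t-test: t = β̂₁ / SE(β̂₁) = 3.5601 / 0.3099 = 11.4879, the statistic for H₀: β₁ = 0.

What drives SE(β̂₁): wider spread of x values → smaller SE; larger n (here n = 22) → smaller SE; more residual scatter → larger SE.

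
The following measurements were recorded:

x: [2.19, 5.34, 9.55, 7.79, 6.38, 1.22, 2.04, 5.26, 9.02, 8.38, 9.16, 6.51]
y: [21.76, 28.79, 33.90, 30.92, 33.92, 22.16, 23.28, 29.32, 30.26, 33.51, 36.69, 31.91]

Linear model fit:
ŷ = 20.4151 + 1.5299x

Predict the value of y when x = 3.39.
ŷ = 25.6015

To predict y for x = 3.39, substitute into the regression equation:

ŷ = 20.4151 + 1.5299 × 3.39
ŷ = 20.4151 + 5.1864
ŷ = 25.6015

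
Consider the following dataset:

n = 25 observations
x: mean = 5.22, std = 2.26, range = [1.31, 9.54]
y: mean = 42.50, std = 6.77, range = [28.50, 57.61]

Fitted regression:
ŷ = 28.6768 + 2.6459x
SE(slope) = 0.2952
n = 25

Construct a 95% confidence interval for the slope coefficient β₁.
The 95% CI for β₁ is (2.0352, 3.2566)

Confidence interval for the slope:

The 95% CI for β₁ is: β̂₁ ± t*(α/2, n-2) × SE(β̂₁)

Step 1: Find critical t-value
- Confidence level = 0.95
- Degrees of freedom = n - 2 = 25 - 2 = 23
- t*(α/2, 23) = 2.0687

Step 2: Calculate margin of error
Margin = 2.0687 × 0.2952 = 0.6107

Step 3: Construct interval
CI = 2.6459 ± 0.6107
CI = (2.0352, 3.2566)

Interpretation: We are 95% confident that the true slope β₁ lies between 2.0352 and 3.2566.
Since 0 is outside the interval, a two-sided test at α = 0.05 would reject H₀: β₁ = 0.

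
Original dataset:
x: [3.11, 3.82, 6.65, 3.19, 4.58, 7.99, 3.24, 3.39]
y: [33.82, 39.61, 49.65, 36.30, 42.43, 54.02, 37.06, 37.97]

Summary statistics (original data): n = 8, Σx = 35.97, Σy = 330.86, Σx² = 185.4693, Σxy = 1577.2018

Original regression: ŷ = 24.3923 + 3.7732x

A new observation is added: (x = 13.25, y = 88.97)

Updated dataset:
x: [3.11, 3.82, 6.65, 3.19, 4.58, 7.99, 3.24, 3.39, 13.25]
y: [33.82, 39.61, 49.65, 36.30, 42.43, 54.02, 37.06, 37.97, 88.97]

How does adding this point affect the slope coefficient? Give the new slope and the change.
The slope changes from 3.7732 to 5.0085 (change of +1.2353, or +32.7%).

x = 13.25 lies well outside the original x-range [3.11, 7.99] (x̄ ≈ 4.50), so this observation has high leverage and can move the slope substantially.

Step 1: Update the sums with the new point (n goes from 8 to 9)
Σx  = 35.97 + 13.25 = 49.22
Σy  = 330.86 + 88.97 = 419.83
Σx² = 185.4693 + 13.25² = 185.4693 + 175.5625 = 361.0318
Σxy = 1577.2018 + 13.25×88.97 = 1577.2018 + 1178.8525 = 2756.0543

Step 2: Recompute the slope with b₁ = (nΣxy − ΣxΣy) / (nΣx² − (Σx)²)
Numerator   = 9×2756.0543 − 49.22×419.83 = 24804.4887 − 20664.0326 = 4140.4561
Denominator = 9×361.0318 − 49.22² = 3249.2862 − 2422.6084 = 826.6778
b₁(new) = 4140.4561 / 826.6778 = 5.0085

(Same formula on the original sums: (8×1577.2018 − 35.97×330.86) / (8×185.4693 − 35.97²) = 716.5802 / 189.9135 = 3.7732, matching the given fit.)

Step 3: Change in slope
Δβ₁ = 5.0085 − 3.7732 = +1.2353
Relative change = +1.2353 / 3.7732 × 100% = +32.7%
→ the slope increases when the point is added.

A high-leverage point only changes the slope if it is off the original line; here y = 88.97 is above the original trend, so the slope increases.
In practice: check such a point for data-entry or measurement error; refit with and without it and report both if conclusions differ.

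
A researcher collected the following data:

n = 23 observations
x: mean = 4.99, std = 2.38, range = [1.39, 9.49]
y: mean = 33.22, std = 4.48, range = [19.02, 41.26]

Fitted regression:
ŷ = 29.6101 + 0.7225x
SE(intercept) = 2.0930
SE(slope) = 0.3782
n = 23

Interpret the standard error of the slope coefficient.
The slope 0.7225 is pinned down to within about ±0.3782 (one SE) by these data — relative uncertainty 52.3%, i.e. imprecise.

SE(β̂₁) = 0.3782 says: if we drew many samples of n = 23 from the same population and refit each time, the fitted slopes would scatter with a standard deviation of roughly 0.3782 around the true β₁.

Relative precision:
- SE / |β̂₁| = 0.3782 / 0.7225 = 52.3%
- Rule of thumb (under 20%: precise; 20% to under 50%: moderately precise; 50% or more: imprecise) → imprecise

Link to the t-test: t = β̂₁ / SE(β̂₁) = 0.7225 / 0.3782 = 1.9104, the statistic for H₀: β₁ = 0.

What drives SE(β̂₁): more residual scatter → larger SE.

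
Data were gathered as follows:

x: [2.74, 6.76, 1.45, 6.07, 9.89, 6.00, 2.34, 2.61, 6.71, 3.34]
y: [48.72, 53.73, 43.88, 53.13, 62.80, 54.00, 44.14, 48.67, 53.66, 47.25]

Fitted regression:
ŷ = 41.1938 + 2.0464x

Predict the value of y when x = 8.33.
ŷ = 58.2403

x = 8.33 lies inside the observed range [1.45, 9.89], so the fitted equation applies directly:

ŷ = 41.1938 + 2.0464 × 8.33
ŷ = 41.1938 + 17.0465
ŷ = 58.2403

This is the fitted mean response at that x — an individual observation would come with a wider prediction interval.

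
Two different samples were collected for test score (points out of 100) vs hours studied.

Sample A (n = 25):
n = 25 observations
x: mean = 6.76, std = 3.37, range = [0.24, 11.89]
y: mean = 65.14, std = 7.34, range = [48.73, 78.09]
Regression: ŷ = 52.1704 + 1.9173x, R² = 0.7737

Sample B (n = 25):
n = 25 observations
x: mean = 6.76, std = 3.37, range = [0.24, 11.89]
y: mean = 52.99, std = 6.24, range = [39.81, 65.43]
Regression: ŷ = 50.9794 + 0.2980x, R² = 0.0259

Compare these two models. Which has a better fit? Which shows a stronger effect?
Model A has the better fit (R² = 0.7737 vs 0.0259). Model A shows the stronger effect (|β₁| = 1.9173 vs 0.2980).

Model Comparison:

Which explains more variance? (R²)
- Model A: R² = 0.7737 → 77.37% of variance in test score explained
- Model B: R² = 0.0259 → 2.59% of variance in test score explained
- 0.7737 > 0.0259 → Model A has the better fit

Which has the larger per-hour effect? (|β₁|)
- Model A: β₁ = 1.9173 → predicted test score rises 1.9173 points per additional hour of study time
- Model B: β₁ = 0.2980 → predicted test score rises 0.2980 points per additional hour of study time
- |1.9173| > |0.2980| → Model A shows the stronger marginal effect

Notes:
- R² measures how tightly points cluster around the line; β₁ measures how steep the line is — they answer different questions.
- A better fit (higher R²) doesn't necessarily mean a more important relationship.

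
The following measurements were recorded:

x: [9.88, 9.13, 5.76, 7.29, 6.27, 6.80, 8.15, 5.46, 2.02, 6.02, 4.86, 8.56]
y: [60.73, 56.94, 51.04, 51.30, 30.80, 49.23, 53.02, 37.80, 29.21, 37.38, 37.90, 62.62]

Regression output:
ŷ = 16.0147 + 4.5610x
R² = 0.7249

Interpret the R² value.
About 72.49% of the variability in y is accounted for by the regression on x (R² = 0.7249) — a strong linear fit.

R² = 1 − SS_res/SS_tot compares the residual scatter to the total scatter of y about its mean.

Here R² = 0.7249:
- Explained: 72.49% of the variation in y
- Unexplained (residual): 100% − 72.49% = 27.51%
- Rule of thumb (below 0.3 weak; 0.3 to below 0.7 moderate; 0.7 and above strong) → strong

Calculation: R² = 1 − (SS_res / SS_tot), where SS_res is the sum of squared residuals and SS_tot the total sum of squares.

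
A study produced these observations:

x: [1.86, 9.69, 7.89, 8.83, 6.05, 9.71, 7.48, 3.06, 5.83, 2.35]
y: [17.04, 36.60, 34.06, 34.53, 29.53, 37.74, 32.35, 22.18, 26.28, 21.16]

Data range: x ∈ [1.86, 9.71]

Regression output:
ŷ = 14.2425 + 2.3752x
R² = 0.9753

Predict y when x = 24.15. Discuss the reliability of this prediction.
The equation gives ŷ = 71.6036; however x = 24.15 is 14.44 units above the observed range, so this extrapolated value should not be trusted.

Prediction calculation:
ŷ = 14.2425 + 2.3752 × 24.15
ŷ = 71.6036

Reliability:
- Data range: x ∈ [1.86, 9.71]
- Prediction point: x = 24.15 is 14.44 units above the observed range → this is EXTRAPOLATION, not interpolation

Why that matters here:
- The linear relationship may not hold outside the observed range
- Real relationships often flatten, saturate, or turn nonlinear at extremes
- R² describes fit only over the sampled x values; it says nothing about behaviour beyond them

Report the number if required, but flag clearly that it is an extrapolation.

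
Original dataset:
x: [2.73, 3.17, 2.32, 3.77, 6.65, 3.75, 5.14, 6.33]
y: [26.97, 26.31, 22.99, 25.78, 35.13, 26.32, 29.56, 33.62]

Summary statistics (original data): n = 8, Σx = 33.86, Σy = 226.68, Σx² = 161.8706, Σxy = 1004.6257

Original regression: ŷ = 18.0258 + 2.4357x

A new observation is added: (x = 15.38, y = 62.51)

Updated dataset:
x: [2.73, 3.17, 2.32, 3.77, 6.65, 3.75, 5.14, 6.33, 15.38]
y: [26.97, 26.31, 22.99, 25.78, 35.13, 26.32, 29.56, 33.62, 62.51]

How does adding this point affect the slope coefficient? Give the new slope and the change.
The slope changes from 2.4357 to 2.9751 (change of +0.5394, or +22.1%).

The new point has HIGH LEVERAGE: x = 15.38 is far from the original mean x̄ = 33.86/8 ≈ 4.23 (original range [2.32, 6.65]).

Step 1: Update the sums with the new point (n goes from 8 to 9)
Σx  = 33.86 + 15.38 = 49.24
Σy  = 226.68 + 62.51 = 289.19
Σx² = 161.8706 + 15.38² = 161.8706 + 236.5444 = 398.4150
Σxy = 1004.6257 + 15.38×62.51 = 1004.6257 + 961.4038 = 1966.0295

Step 2: Recompute the slope with b₁ = (nΣxy − ΣxΣy) / (nΣx² − (Σx)²)
Numerator   = 9×1966.0295 − 49.24×289.19 = 17694.2655 − 14239.7156 = 3454.5499
Denominator = 9×398.4150 − 49.24² = 3585.7350 − 2424.5776 = 1161.1574
b₁(new) = 3454.5499 / 1161.1574 = 2.9751

(Same formula on the original sums: (8×1004.6257 − 33.86×226.68) / (8×161.8706 − 33.86²) = 361.6208 / 148.4652 = 2.4357, matching the given fit.)

Step 3: Change in slope
Δβ₁ = 2.9751 − 2.4357 = +0.5394
Relative change = +0.5394 / 2.4357 × 100% = +22.1%
→ the slope increases when the point is added.

Because the point sits above the extension of the original line at a high-leverage x, it tilts the fit up.
In practice: refit with and without it and report both if conclusions differ; check such a point for data-entry or measurement error.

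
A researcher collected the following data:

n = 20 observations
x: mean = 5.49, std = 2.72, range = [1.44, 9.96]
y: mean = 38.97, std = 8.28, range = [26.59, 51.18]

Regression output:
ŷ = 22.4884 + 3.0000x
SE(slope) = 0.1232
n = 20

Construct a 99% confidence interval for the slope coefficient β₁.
The 99% CI for β₁ is (2.6454, 3.3546)

Confidence interval for the slope:

The 99% CI for β₁ is: β̂₁ ± t*(α/2, n-2) × SE(β̂₁)

Step 1: Find critical t-value
- Confidence level = 0.99
- Degrees of freedom = n - 2 = 20 - 2 = 18
- t*(α/2, 18) = 2.8784

Step 2: Calculate margin of error
Margin = 2.8784 × 0.1232 = 0.3546

Step 3: Construct interval
CI = 3.0000 ± 0.3546
CI = (2.6454, 3.3546)

Interpretation: intervals built this way capture the true β₁ in 99% of repeated samples; here the plausible range for the per-unit effect of x on y is 2.6454 to 3.3546.
Since 0 is outside the interval, a two-sided test at α = 0.01 would reject H₀: β₁ = 0.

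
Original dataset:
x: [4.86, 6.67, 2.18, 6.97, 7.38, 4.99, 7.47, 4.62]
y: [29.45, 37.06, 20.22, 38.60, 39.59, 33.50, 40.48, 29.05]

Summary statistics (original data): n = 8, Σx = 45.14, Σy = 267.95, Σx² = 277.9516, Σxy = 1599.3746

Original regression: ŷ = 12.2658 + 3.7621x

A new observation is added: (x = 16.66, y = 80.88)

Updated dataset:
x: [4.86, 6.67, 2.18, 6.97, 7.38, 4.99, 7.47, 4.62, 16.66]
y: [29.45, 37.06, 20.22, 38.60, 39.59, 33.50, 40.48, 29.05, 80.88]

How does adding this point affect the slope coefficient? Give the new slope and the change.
New slope β₁ = 4.2055 versus 3.7621 before: a change of +0.4434 (+11.8%).

x = 16.66 lies well outside the original x-range [2.18, 7.47] (x̄ ≈ 5.64), so this observation has high leverage and can move the slope substantially.

Step 1: Update the sums with the new point (n goes from 8 to 9)
Σx  = 45.14 + 16.66 = 61.80
Σy  = 267.95 + 80.88 = 348.83
Σx² = 277.9516 + 16.66² = 277.9516 + 277.5556 = 555.5072
Σxy = 1599.3746 + 16.66×80.88 = 1599.3746 + 1347.4608 = 2946.8354

Step 2: Recompute the slope with b₁ = (nΣxy − ΣxΣy) / (nΣx² − (Σx)²)
Numerator   = 9×2946.8354 − 61.80×348.83 = 26521.5186 − 21557.6940 = 4963.8246
Denominator = 9×555.5072 − 61.80² = 4999.5648 − 3819.2400 = 1180.3248
b₁(new) = 4963.8246 / 1180.3248 = 4.2055

(Same formula on the original sums: (8×1599.3746 − 45.14×267.95) / (8×277.9516 − 45.14²) = 699.7338 / 185.9932 = 3.7621, matching the given fit.)

Step 3: Change in slope
Δβ₁ = 4.2055 − 3.7621 = +0.4434
Relative change = +0.4434 / 3.7621 × 100% = +11.8%
→ the slope increases when the point is added.

Because the point sits above the extension of the original line at a high-leverage x, it tilts the fit up.
In practice: examine leverage (hᵢ) and Cook's distance rather than deleting it automatically.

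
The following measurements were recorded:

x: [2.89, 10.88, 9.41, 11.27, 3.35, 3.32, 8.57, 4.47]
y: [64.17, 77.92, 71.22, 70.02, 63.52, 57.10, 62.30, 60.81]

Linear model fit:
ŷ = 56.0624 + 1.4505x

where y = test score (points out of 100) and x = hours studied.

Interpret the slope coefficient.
On average, test score is about 1.4505 points higher for every extra hour of study time.

β₁ = 1.4505 is the change in predicted test score (points) per additional hour of study time.

Interpretation:
- Study time up by 1 hour → predicted test score increases by 1.4505 points
- This is a linear approximation: the same per-unit change is assumed across the whole observed x range
- The sign (+) gives the direction; the magnitude 1.4505 gives the size of the effect per hour

(β₀ = 56.0624 is the fitted value at x = 0 and is not part of the slope interpretation.)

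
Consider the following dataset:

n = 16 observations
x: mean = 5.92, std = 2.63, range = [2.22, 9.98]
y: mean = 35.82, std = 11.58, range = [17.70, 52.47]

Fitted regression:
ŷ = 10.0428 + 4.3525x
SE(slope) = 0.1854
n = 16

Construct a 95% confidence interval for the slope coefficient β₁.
The 95% CI for β₁ is (3.9549, 4.7501)

Confidence interval for the slope:

The 95% CI for β₁ is: β̂₁ ± t*(α/2, n-2) × SE(β̂₁)

Step 1: Find critical t-value
- Confidence level = 0.95
- Degrees of freedom = n - 2 = 16 - 2 = 14
- t*(α/2, 14) = 2.1448

Step 2: Calculate margin of error
Margin = 2.1448 × 0.1854 = 0.3976

Step 3: Construct interval
CI = 4.3525 ± 0.3976
CI = (3.9549, 4.7501)

Interpretation: We are 95% confident that the true slope β₁ lies between 3.9549 and 4.7501.
Both endpoints are positive, so the data support a genuinely positive slope at this confidence level.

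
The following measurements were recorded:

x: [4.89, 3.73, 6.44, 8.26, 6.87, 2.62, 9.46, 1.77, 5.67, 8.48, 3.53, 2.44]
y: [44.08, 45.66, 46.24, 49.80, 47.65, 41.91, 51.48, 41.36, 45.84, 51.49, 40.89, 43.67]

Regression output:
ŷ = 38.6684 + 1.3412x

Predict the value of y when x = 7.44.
ŷ = 48.6469

To predict y for x = 7.44, substitute into the regression equation:

ŷ = 38.6684 + 1.3412 × 7.44
ŷ = 38.6684 + 9.9785
ŷ = 48.6469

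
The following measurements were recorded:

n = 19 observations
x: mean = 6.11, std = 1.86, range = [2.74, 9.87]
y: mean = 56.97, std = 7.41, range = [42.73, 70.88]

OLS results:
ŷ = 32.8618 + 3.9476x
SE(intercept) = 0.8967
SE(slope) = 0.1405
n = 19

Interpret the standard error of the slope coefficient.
SE(β̂₁) = 0.1405 is the estimated standard deviation of the slope estimate across repeated samples; relative to β̂₁ = 3.9476 that is 3.6%, a precise estimate.

SE(β̂₁) = s / √Sxx, where s is the residual standard deviation and Sxx = Σ(x − x̄)². It is the yardstick for how far β̂₁ = 3.9476 could plausibly be from the true slope.

Relative precision:
- SE / |β̂₁| = 0.1405 / 3.9476 = 3.6%
- Rule of thumb (under 20%: precise; 20% to under 50%: moderately precise; 50% or more: imprecise) → precise

Link to the t-test: t = β̂₁ / SE(β̂₁) = 3.9476 / 0.1405 = 28.0968, the statistic for H₀: β₁ = 0.

What drives SE(β̂₁): larger n (here n = 19) → smaller SE; wider spread of x values → smaller SE; more residual scatter → larger SE.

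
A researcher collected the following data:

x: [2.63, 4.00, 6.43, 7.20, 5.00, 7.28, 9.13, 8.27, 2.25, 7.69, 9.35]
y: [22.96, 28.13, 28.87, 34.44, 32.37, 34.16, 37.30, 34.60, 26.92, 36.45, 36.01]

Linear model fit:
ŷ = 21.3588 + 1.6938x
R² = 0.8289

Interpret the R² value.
About 82.89% of the variability in y is accounted for by the regression on x (R² = 0.8289) — a strong linear fit.

R² = 1 − SS_res/SS_tot compares the residual scatter to the total scatter of y about its mean.

Here R² = 0.8289:
- Explained: 82.89% of the variation in y
- Unexplained (residual): 100% − 82.89% = 17.11%
- Rule of thumb (below 0.3 weak; 0.3 to below 0.7 moderate; 0.7 and above strong) → strong

Note: R² says nothing about causation, and a high R² does not by itself mean the linear form is appropriate — check the residuals.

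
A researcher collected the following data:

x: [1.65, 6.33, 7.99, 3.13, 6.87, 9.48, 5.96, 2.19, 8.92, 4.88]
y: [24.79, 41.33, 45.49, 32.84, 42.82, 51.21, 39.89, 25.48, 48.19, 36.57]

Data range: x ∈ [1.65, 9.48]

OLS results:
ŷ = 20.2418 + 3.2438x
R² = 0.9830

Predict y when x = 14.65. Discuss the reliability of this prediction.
ŷ = 67.7635, but this is extrapolation (above the data range [1.65, 9.48]) and may be unreliable.

Prediction calculation:
ŷ = 20.2418 + 3.2438 × 14.65
ŷ = 67.7635

Reliability:
- Data range: x ∈ [1.65, 9.48]
- Prediction point: x = 14.65 is 5.17 units above the observed range → this is EXTRAPOLATION, not interpolation

Why that matters here:
- The linear relationship may not hold outside the observed range
- There are no observations near this x to validate the fitted line there
- R² describes fit only over the sampled x values; it says nothing about behaviour beyond them

The R² = 0.9830 only validates the fit within [1.65, 9.48]; treat ŷ = 67.7635 with caution.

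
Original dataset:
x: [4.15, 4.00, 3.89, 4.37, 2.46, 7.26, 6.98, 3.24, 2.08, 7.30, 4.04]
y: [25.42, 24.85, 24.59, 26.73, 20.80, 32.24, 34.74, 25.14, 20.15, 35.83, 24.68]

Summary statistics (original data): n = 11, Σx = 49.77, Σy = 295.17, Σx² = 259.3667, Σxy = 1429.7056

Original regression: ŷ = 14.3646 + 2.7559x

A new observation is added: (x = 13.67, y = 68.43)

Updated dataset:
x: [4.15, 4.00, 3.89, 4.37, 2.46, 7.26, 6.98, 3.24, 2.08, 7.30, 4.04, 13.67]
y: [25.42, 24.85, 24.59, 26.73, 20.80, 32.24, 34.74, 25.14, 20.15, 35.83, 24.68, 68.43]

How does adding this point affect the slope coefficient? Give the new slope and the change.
Adding the point moves β₁ from 2.7559 to 3.9956, i.e. it increases by 1.2397 (+45.0%).

The new point has HIGH LEVERAGE: x = 13.67 is far from the original mean x̄ = 49.77/11 ≈ 4.52 (original range [2.08, 7.30]).

Step 1: Update the sums with the new point (n goes from 11 to 12)
Σx  = 49.77 + 13.67 = 63.44
Σy  = 295.17 + 68.43 = 363.60
Σx² = 259.3667 + 13.67² = 259.3667 + 186.8689 = 446.2356
Σxy = 1429.7056 + 13.67×68.43 = 1429.7056 + 935.4381 = 2365.1437

Step 2: Recompute the slope with b₁ = (nΣxy − ΣxΣy) / (nΣx² − (Σx)²)
Numerator   = 12×2365.1437 − 63.44×363.60 = 28381.7244 − 23066.7840 = 5314.9404
Denominator = 12×446.2356 − 63.44² = 5354.8272 − 4024.6336 = 1330.1936
b₁(new) = 5314.9404 / 1330.1936 = 3.9956

(Same formula on the original sums: (11×1429.7056 − 49.77×295.17) / (11×259.3667 − 49.77²) = 1036.1507 / 375.9808 = 2.7559, matching the given fit.)

Step 3: Change in slope
Δβ₁ = 3.9956 − 2.7559 = +1.2397
Relative change = +1.2397 / 2.7559 × 100% = +45.0%
→ the slope increases when the point is added.

Because the point sits above the extension of the original line at a high-leverage x, it tilts the fit up.
In practice: check such a point for data-entry or measurement error; refit with and without it and report both if conclusions differ.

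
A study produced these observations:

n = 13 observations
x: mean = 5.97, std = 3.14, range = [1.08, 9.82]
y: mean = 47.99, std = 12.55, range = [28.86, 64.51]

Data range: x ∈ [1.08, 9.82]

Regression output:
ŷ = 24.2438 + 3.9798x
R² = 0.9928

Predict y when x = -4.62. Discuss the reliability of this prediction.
The equation gives ŷ = 5.8571; however x = -4.62 is 5.70 units below the observed range, so this extrapolated value should not be trusted.

Prediction calculation:
ŷ = 24.2438 + 3.9798 × (-4.62)
ŷ = 5.8571

Reliability:
- Data range: x ∈ [1.08, 9.82]
- Prediction point: x = -4.62 is 5.70 units below the observed range → this is EXTRAPOLATION, not interpolation

Why that matters here:
- The linear relationship may not hold outside the observed range
- Real relationships often flatten, saturate, or turn nonlinear at extremes

A defensible statement: 'if the linear trend continued to x = -4.62, y would be about 5.8571' — the premise is untested.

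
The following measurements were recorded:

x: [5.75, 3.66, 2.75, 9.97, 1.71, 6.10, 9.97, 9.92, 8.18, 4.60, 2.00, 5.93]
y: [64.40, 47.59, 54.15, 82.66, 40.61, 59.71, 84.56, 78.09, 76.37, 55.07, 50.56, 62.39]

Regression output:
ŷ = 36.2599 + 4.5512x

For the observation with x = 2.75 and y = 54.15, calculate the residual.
Residual = 5.3743

The residual is the difference between the actual value and the predicted value:

Residual = y - ŷ

Step 1: Calculate predicted value
ŷ = 36.2599 + 4.5512 × 2.75
ŷ = 48.7757

Step 2: Calculate residual
Residual = 54.15 - 48.7757
Residual = 5.3743

Sign check: y > ŷ, so the point is above the line and the fit underestimates here.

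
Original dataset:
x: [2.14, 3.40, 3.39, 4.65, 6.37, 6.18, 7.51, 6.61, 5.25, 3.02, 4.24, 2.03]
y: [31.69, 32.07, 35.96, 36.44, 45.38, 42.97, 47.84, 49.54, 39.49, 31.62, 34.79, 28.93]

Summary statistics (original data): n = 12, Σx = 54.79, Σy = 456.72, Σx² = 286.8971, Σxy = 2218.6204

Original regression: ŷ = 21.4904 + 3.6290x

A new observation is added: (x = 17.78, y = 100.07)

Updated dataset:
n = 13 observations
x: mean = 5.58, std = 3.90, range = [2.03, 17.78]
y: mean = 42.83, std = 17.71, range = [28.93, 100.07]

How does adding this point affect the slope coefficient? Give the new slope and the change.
The slope changes from 3.6290 to 4.4953 (change of +0.8663, or +23.9%).

x = 17.78 lies well outside the original x-range [2.03, 7.51] (x̄ ≈ 4.57), so this observation has high leverage and can move the slope substantially.

Step 1: Update the sums with the new point (n goes from 12 to 13)
Σx  = 54.79 + 17.78 = 72.57
Σy  = 456.72 + 100.07 = 556.79
Σx² = 286.8971 + 17.78² = 286.8971 + 316.1284 = 603.0255
Σxy = 2218.6204 + 17.78×100.07 = 2218.6204 + 1779.2446 = 3997.8650

Step 2: Recompute the slope with b₁ = (nΣxy − ΣxΣy) / (nΣx² − (Σx)²)
Numerator   = 13×3997.8650 − 72.57×556.79 = 51972.2450 − 40406.2503 = 11565.9947
Denominator = 13×603.0255 − 72.57² = 7839.3315 − 5266.4049 = 2572.9266
b₁(new) = 11565.9947 / 2572.9266 = 4.4953

(Same formula on the original sums: (12×2218.6204 − 54.79×456.72) / (12×286.8971 − 54.79²) = 1599.7560 / 440.8211 = 3.6290, matching the given fit.)

Step 3: Change in slope
Δβ₁ = 4.4953 − 3.6290 = +0.8663
Relative change = +0.8663 / 3.6290 × 100% = +23.9%
→ the slope increases when the point is added.

Because the point sits above the extension of the original line at a high-leverage x, it tilts the fit up.
In practice: investigate whether it comes from the same population as the rest of the sample; examine leverage (hᵢ) and Cook's distance rather than deleting it automatically.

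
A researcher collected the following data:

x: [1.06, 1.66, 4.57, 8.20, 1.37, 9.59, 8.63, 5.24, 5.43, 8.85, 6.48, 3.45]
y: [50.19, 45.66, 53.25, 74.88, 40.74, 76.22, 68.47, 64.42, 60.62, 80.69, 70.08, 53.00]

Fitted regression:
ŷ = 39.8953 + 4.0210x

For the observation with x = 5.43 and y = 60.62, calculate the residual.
Residual = -1.1093

The residual is the difference between the actual value and the predicted value:

Residual = y - ŷ

Step 1: Calculate predicted value
ŷ = 39.8953 + 4.0210 × 5.43
ŷ = 61.7293

Step 2: Calculate residual
Residual = 60.62 - 61.7293
Residual = -1.1093

Sign check: y < ŷ, so the point is below the line and the fit overestimates here.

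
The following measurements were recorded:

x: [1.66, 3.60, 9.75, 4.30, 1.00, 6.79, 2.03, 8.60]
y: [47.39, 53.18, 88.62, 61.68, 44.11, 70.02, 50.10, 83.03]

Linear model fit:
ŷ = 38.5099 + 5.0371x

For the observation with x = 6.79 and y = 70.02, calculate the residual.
Residual = -2.6918

The residual is the difference between the actual value and the predicted value:

Residual = y - ŷ

Step 1: Calculate predicted value
ŷ = 38.5099 + 5.0371 × 6.79
ŷ = 72.7118

Step 2: Calculate residual
Residual = 70.02 - 72.7118
Residual = -2.6918

Sign check: y < ŷ, so the point is below the line and the fit overestimates here.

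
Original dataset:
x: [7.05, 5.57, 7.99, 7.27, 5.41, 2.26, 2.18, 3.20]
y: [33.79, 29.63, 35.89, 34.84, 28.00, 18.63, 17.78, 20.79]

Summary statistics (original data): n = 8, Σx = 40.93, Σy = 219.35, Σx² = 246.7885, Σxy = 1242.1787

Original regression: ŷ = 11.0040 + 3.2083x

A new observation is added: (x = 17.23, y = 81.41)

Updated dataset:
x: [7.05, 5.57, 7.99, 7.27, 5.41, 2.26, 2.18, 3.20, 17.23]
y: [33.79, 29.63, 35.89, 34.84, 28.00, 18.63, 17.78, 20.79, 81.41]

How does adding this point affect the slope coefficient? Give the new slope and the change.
Adding the point moves β₁ from 3.2083 to 4.1789, i.e. it increases by 0.9706 (+30.3%).

x = 17.23 lies well outside the original x-range [2.18, 7.99] (x̄ ≈ 5.12), so this observation has high leverage and can move the slope substantially.

Step 1: Update the sums with the new point (n goes from 8 to 9)
Σx  = 40.93 + 17.23 = 58.16
Σy  = 219.35 + 81.41 = 300.76
Σx² = 246.7885 + 17.23² = 246.7885 + 296.8729 = 543.6614
Σxy = 1242.1787 + 17.23×81.41 = 1242.1787 + 1402.6943 = 2644.8730

Step 2: Recompute the slope with b₁ = (nΣxy − ΣxΣy) / (nΣx² − (Σx)²)
Numerator   = 9×2644.8730 − 58.16×300.76 = 23803.8570 − 17492.2016 = 6311.6554
Denominator = 9×543.6614 − 58.16² = 4892.9526 − 3382.5856 = 1510.3670
b₁(new) = 6311.6554 / 1510.3670 = 4.1789

(Same formula on the original sums: (8×1242.1787 − 40.93×219.35) / (8×246.7885 − 40.93²) = 959.4341 / 299.0431 = 3.2083, matching the given fit.)

Step 3: Change in slope
Δβ₁ = 4.1789 − 3.2083 = +0.9706
Relative change = +0.9706 / 3.2083 × 100% = +30.3%
→ the slope increases when the point is added.

A high-leverage point only changes the slope if it is off the original line; here y = 81.41 is above the original trend, so the slope increases.
In practice: examine leverage (hᵢ) and Cook's distance rather than deleting it automatically.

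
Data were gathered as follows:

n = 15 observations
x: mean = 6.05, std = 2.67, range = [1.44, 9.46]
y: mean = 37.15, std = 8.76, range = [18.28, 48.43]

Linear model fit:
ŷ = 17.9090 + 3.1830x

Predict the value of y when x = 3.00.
ŷ = 27.4580

Plug x = 3.00 into the fitted line:

ŷ = 17.9090 + 3.1830 × 3.00
ŷ = 17.9090 + 9.5490
ŷ = 27.4580

This is the fitted mean response at that x — an individual observation would come with a wider prediction interval.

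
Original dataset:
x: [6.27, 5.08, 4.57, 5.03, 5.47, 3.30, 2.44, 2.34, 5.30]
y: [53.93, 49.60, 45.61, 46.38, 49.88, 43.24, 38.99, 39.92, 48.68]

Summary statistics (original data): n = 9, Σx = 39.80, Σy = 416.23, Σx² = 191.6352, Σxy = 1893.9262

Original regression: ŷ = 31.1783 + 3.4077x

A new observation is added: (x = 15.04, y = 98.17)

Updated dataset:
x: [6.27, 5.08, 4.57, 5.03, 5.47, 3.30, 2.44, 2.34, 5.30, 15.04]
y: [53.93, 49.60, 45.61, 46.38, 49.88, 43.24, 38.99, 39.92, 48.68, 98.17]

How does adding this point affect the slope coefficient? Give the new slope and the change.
Adding the point moves β₁ from 3.4077 to 4.6922, i.e. it increases by 1.2845 (+37.7%).

x = 15.04 lies well outside the original x-range [2.34, 6.27] (x̄ ≈ 4.42), so this observation has high leverage and can move the slope substantially.

Step 1: Update the sums with the new point (n goes from 9 to 10)
Σx  = 39.80 + 15.04 = 54.84
Σy  = 416.23 + 98.17 = 514.40
Σx² = 191.6352 + 15.04² = 191.6352 + 226.2016 = 417.8368
Σxy = 1893.9262 + 15.04×98.17 = 1893.9262 + 1476.4768 = 3370.4030

Step 2: Recompute the slope with b₁ = (nΣxy − ΣxΣy) / (nΣx² − (Σx)²)
Numerator   = 10×3370.4030 − 54.84×514.40 = 33704.0300 − 28209.6960 = 5494.3340
Denominator = 10×417.8368 − 54.84² = 4178.3680 − 3007.4256 = 1170.9424
b₁(new) = 5494.3340 / 1170.9424 = 4.6922

(Same formula on the original sums: (9×1893.9262 − 39.80×416.23) / (9×191.6352 − 39.80²) = 479.3818 / 140.6768 = 3.4077, matching the given fit.)

Step 3: Change in slope
Δβ₁ = 4.6922 − 3.4077 = +1.2845
Relative change = +1.2845 / 3.4077 × 100% = +37.7%
→ the slope increases when the point is added.

Because the point sits above the extension of the original line at a high-leverage x, it tilts the fit up.
In practice: investigate whether it comes from the same population as the rest of the sample; check such a point for data-entry or measurement error.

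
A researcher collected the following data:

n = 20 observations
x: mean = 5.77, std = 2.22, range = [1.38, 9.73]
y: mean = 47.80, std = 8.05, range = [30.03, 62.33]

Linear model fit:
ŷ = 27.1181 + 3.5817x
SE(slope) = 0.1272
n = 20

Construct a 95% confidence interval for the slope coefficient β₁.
The 95% CI for β₁ is (3.3145, 3.8489)

Confidence interval for the slope:

The 95% CI for β₁ is: β̂₁ ± t*(α/2, n-2) × SE(β̂₁)

Step 1: Find critical t-value
- Confidence level = 0.95
- Degrees of freedom = n - 2 = 20 - 2 = 18
- t*(α/2, 18) = 2.1009

Step 2: Calculate margin of error
Margin = 2.1009 × 0.1272 = 0.2672

Step 3: Construct interval
CI = 3.5817 ± 0.2672
CI = (3.3145, 3.8489)

Interpretation: intervals built this way capture the true β₁ in 95% of repeated samples; here the plausible range for the per-unit effect of x on y is 3.3145 to 3.8489.
Since 0 is outside the interval, a two-sided test at α = 0.05 would reject H₀: β₁ = 0.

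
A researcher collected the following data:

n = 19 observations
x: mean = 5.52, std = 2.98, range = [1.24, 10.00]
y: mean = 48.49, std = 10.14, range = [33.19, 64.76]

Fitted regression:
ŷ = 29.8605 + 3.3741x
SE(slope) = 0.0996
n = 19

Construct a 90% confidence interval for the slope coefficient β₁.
The 90% CI for β₁ is (3.2008, 3.5474)

Confidence interval for the slope:

The 90% CI for β₁ is: β̂₁ ± t*(α/2, n-2) × SE(β̂₁)

Step 1: Find critical t-value
- Confidence level = 0.9
- Degrees of freedom = n - 2 = 19 - 2 = 17
- t*(α/2, 17) = 1.7396

Step 2: Calculate margin of error
Margin = 1.7396 × 0.0996 = 0.1733

Step 3: Construct interval
CI = 3.3741 ± 0.1733
CI = (3.2008, 3.5474)

Interpretation: intervals built this way capture the true β₁ in 90% of repeated samples; here the plausible range for the per-unit effect of x on y is 3.2008 to 3.5474.
Both endpoints are positive, so the data support a genuinely positive slope at this confidence level.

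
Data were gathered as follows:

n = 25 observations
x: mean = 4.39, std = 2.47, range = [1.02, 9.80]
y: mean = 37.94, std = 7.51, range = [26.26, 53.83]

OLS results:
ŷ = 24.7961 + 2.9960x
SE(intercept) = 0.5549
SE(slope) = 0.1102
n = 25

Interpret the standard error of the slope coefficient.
SE(slope) = 0.1102 measures the uncertainty in the estimated slope. The coefficient is estimated precisely (SE/|β̂₁| = 3.7%).

SE(β̂₁) = 0.1102 says: if we drew many samples of n = 25 from the same population and refit each time, the fitted slopes would scatter with a standard deviation of roughly 0.1102 around the true β₁.

Relative precision:
- SE / |β̂₁| = 0.1102 / 2.9960 = 3.7%
- Rule of thumb (under 20%: precise; 20% to under 50%: moderately precise; 50% or more: imprecise) → precise

Link to the t-test: t = β̂₁ / SE(β̂₁) = 2.9960 / 0.1102 = 27.1869, the statistic for H₀: β₁ = 0.

What drives SE(β̂₁): wider spread of x values → smaller SE.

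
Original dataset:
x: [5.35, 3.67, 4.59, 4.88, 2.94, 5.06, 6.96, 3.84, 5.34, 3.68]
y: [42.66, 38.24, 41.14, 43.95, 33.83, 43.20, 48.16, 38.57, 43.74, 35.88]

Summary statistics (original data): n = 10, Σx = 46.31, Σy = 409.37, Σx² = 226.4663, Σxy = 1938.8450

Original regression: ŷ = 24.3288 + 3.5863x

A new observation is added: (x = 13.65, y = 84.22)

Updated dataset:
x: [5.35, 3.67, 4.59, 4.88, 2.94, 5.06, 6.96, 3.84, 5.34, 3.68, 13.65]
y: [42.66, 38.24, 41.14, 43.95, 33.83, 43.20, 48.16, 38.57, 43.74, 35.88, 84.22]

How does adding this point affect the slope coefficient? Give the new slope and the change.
Adding the point moves β₁ from 3.5863 to 4.6297, i.e. it increases by 1.0434 (+29.1%).

x = 13.65 lies well outside the original x-range [2.94, 6.96] (x̄ ≈ 4.63), so this observation has high leverage and can move the slope substantially.

Step 1: Update the sums with the new point (n goes from 10 to 11)
Σx  = 46.31 + 13.65 = 59.96
Σy  = 409.37 + 84.22 = 493.59
Σx² = 226.4663 + 13.65² = 226.4663 + 186.3225 = 412.7888
Σxy = 1938.8450 + 13.65×84.22 = 1938.8450 + 1149.6030 = 3088.4480

Step 2: Recompute the slope with b₁ = (nΣxy − ΣxΣy) / (nΣx² − (Σx)²)
Numerator   = 11×3088.4480 − 59.96×493.59 = 33972.9280 − 29595.6564 = 4377.2716
Denominator = 11×412.7888 − 59.96² = 4540.6768 − 3595.2016 = 945.4752
b₁(new) = 4377.2716 / 945.4752 = 4.6297

(Same formula on the original sums: (10×1938.8450 − 46.31×409.37) / (10×226.4663 − 46.31²) = 430.5253 / 120.0469 = 3.5863, matching the given fit.)

Step 3: Change in slope
Δβ₁ = 4.6297 − 3.5863 = +1.0434
Relative change = +1.0434 / 3.5863 × 100% = +29.1%
→ the slope increases when the point is added.

Because the point sits above the extension of the original line at a high-leverage x, it tilts the fit up.
In practice: refit with and without it and report both if conclusions differ.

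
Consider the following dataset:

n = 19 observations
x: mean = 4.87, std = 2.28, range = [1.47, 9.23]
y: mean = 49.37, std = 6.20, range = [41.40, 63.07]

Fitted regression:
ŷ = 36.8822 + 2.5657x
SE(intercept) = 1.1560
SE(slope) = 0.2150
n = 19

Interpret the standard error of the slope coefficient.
The slope 2.5657 is pinned down to within about ±0.2150 (one SE) by these data — relative uncertainty 8.4%, i.e. precise.

SE(β̂₁) = 0.2150 says: if we drew many samples of n = 19 from the same population and refit each time, the fitted slopes would scatter with a standard deviation of roughly 0.2150 around the true β₁.

Relative precision:
- SE / |β̂₁| = 0.2150 / 2.5657 = 8.4%
- Rule of thumb (under 20%: precise; 20% to under 50%: moderately precise; 50% or more: imprecise) → precise

Link to interval estimation: a confidence interval for β₁ is β̂₁ ± t* × 0.2150, so SE sets the half-width per unit of t*.

What drives SE(β̂₁): larger n (here n = 19) → smaller SE; wider spread of x values → smaller SE; more residual scatter → larger SE.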